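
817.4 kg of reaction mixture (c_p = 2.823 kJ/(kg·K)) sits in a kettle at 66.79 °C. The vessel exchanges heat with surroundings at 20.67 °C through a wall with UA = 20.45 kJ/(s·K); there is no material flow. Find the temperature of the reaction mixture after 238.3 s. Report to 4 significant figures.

Lumped-capacitance energy balance: M c_p dT/dt = UA(T_amb − T).
dT/dt = (T_ss − T)/τ with T_ss = T_amb = 20.6700 °C, τ = M c_p/UA = 817.4·2.823/20.45 = 112.837 s.
Integrating: T(t) = T_ss + (T₀ − T_ss) e^(−t/τ).
T(238.3) = 20.6700 + (46.1200)·0.121009 = 26.2509 °C.

26.25 °C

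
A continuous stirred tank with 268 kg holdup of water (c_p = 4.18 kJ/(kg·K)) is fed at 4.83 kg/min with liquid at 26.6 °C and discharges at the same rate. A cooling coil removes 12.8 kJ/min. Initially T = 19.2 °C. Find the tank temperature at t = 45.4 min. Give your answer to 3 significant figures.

23.0 °C

Heat balance on the well-mixed liquid: M c_p dT/dt = ṁ c_p (T_in − T) − 12.8.
Rearrange: dT/dt = (T_ss − T)/τ with τ = M/ṁ = 55.487 min and T_ss = T_in − Q̇/(ṁ c_p) = 25.966 °C.
T approaches T_ss exponentially: T(t) = T_ss + (T₀ − T_ss) e^(−t/τ).
T(45.4) = 25.966 + (-6.7660)·e^(−45.4/55.487) = 25.966 + (-6.7660)·0.44122 = 22.981 °C.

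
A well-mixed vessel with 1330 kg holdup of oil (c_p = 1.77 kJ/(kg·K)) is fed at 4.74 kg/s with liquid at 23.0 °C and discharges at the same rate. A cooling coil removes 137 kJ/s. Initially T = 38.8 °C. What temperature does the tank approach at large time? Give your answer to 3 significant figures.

6.67 °C

Unsteady energy balance on the tank contents: M c_p dT/dt = ṁ c_p (T_in − T) − 137.
At steady state dT/dt = 0 ⇒ T_ss = T_in − Q̇/(ṁ c_p) = 23.0 − 137/(4.74·1.77) = 6.6706 °C.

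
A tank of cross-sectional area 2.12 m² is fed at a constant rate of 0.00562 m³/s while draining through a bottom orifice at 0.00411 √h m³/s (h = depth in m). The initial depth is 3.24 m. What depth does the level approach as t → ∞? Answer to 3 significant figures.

Level balance: A dh/dt = 0.00562 − 0.00411 √h. Setting dh/dt = 0:
Q_in = 0.00411 √h_ss ⇒ √h_ss = 0.00562/0.00411 = 1.3674.
h_ss = 1.3674² = 1.8698 m. (Since h₀ = 3.24 m > h_ss, the level will fall toward this value.)

1.87 m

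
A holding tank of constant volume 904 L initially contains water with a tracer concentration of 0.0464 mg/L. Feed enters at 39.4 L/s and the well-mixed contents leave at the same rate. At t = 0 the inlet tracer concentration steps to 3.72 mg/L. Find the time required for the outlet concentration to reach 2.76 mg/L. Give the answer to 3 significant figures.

30.8 s

Species balance: V dC/dt = Q(C_in − C) ⇒ τ = V/Q = 22.944 s.
C(t) = C_in + (C₀ − C_in) e^(−t/τ). Set C = 2.76 and solve for t:
e^(−t/τ) = (C − C_in)/(C₀ − C_in) = (2.76 − 3.72)/(0.0464 − 3.72) = 0.26132
t = −τ ln(…) = 22.944 × 1.3420 = 30.791 s.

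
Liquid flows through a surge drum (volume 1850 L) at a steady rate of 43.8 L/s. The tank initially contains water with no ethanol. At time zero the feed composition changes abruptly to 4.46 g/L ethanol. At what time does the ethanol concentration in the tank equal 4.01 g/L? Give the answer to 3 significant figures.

Accumulation = in − out for the solute gives V dC/dt = Q(C_in − C), so τ = V/Q = 42.237 s.
C(t) = C_in + (C₀ − C_in) e^(−t/τ). Set C = 4.01 and solve for t:
e^(−t/τ) = (C − C_in)/(C₀ − C_in) = (4.01 − 4.46)/(0 − 4.46) = 0.10090
t = −τ ln(…) = 42.237 × 2.2937 = 96.878 s.

96.9 s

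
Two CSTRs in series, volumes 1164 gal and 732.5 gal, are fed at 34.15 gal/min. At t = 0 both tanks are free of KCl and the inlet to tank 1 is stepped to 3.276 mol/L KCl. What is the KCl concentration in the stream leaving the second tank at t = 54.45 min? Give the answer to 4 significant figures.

Species balance on tank i: dCᵢ/dt = (Cᵢ₋₁ − Cᵢ)/τᵢ with τᵢ = Vᵢ/Q.
τ₁ = 1164/34.15 = 34.0849 min; τ₂ = 732.5/34.15 = 21.4495 min.
Tank 1: C₁ = C_in(1 − e^(−t/τ₁)). Tank 2 (τ₁ ≠ τ₂): C₂ = C_in[1 − (τ₁ e^(−t/τ₁) − τ₂ e^(−t/τ₂))/(τ₁ − τ₂)].
At t = 54.45: e^(−t/τ₁) = 0.202406, e^(−t/τ₂) = 0.0789830.
C₂ = 3.276·[1 − (34.0849·0.202406 − 21.4495·0.0789830)/(12.6354)] = 3.276·0.588076 = 1.92654 mol/L.

1.927 mol/L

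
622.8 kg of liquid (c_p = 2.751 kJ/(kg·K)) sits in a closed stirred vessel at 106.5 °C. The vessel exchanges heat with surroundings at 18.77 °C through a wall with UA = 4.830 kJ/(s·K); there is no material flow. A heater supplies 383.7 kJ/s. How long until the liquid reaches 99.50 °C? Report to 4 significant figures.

Heat balance on the well-mixed liquid: M c_p dT/dt = −UA(T − T_amb) + Q̇.
τ = M c_p/UA = 354.725 s; T_ss = T_amb + Q̇/UA = 18.77 + 383.7/4.830 = 98.2110 °C.
T(t) = T_ss + (T₀ − T_ss)e^(−t/τ); set T = 99.50:
t = −τ ln[(T − T_ss)/(T₀ − T_ss)] = −354.725 · ln(0.155508) = 660.164 s.

660.2 s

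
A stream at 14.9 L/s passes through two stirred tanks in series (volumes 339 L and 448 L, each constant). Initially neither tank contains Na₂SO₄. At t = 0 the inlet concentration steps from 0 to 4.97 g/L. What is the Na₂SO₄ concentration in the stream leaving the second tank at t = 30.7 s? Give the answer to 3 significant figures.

Species balance on tank i: dCᵢ/dt = (Cᵢ₋₁ − Cᵢ)/τᵢ with τᵢ = Vᵢ/Q.
τ₁ = 339/14.9 = 22.752 s; τ₂ = 448/14.9 = 30.067 s.
Solving the cascade with C₁(0)=C₂(0)=0 gives C₂(t) = C_in[1 − (τ₁ e^(−t/τ₁) − τ₂ e^(−t/τ₂))/(τ₁ − τ₂)].
At t = 30.7: e^(−t/τ₁) = 0.25941, e^(−t/τ₂) = 0.36022.
C₂ = 4.97·[1 − (22.752·0.25941 − 30.067·0.36022)/(-7.3154)] = 4.97·0.32626 = 1.6215 g/L.

1.62 g/L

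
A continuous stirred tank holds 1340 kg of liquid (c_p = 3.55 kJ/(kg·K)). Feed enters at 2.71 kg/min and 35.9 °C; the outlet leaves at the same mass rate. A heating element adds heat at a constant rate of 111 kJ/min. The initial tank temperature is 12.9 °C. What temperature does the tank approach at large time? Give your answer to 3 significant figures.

Energy balance: M c_p dT/dt = ṁ c_p (T_in − T) + 111.
At steady state dT/dt = 0 ⇒ T_ss = T_in + Q̇/(ṁ c_p) = 35.9 + 111/(2.71·3.55) = 47.438 °C.

47.4 °C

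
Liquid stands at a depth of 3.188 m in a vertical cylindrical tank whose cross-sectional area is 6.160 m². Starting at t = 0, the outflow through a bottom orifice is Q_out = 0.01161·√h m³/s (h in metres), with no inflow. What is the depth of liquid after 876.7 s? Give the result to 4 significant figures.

With no inflow, A dh/dt = −0.01161 √h.
Separate and integrate: 2(√h − √h₀) = −(0.01161/A) t.
√h = √3.188 − 0.01161·876.7/(2·6.160) = 1.78550 − 0.826176 = 0.959321.
h = 0.959321² = 0.920297 m.

0.9203 m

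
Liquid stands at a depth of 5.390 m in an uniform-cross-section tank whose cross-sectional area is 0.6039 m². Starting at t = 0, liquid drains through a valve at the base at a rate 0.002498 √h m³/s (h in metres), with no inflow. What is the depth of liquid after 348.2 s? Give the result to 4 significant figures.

2.565 m

A dh/dt = −Q_out = −0.002498 √h.
∫ h^(−1/2) dh = −(0.002498/A) ∫ dt, giving 2√h = 2√h₀ − (0.002498/A) t.
√h = √5.390 − 0.002498·348.2/(2·0.6039) = 2.32164 − 0.720155 = 1.60148.
h = 1.60148² = 2.56474 m.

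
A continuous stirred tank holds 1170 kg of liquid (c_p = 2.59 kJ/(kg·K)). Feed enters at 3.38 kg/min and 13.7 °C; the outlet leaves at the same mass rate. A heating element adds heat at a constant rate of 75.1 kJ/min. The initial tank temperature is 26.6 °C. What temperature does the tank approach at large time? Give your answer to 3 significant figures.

22.3 °C

M c_p dT/dt = ṁ c_p (T_in − T) + Q̇.
At steady state dT/dt = 0 ⇒ T_ss = T_in + Q̇/(ṁ c_p) = 13.7 + 75.1/(3.38·2.59) = 22.279 °C.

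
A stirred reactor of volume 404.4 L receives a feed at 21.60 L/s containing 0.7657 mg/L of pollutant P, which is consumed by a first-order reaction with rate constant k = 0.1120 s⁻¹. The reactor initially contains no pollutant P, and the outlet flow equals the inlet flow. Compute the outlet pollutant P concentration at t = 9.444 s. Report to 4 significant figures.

0.1954 mg/L

Accumulation = in − out − consumed: V dC/dt = Q C_in − Q C − k V C.
dC/dt = (Q/V) C_in − (Q/V + k) C; effective rate a = Q/V + k = 0.0534125 + 0.1120 = 0.165412 s⁻¹.
C_ss = Q C_in/(Q + kV) = 0.247248 mg/L; C(t) = C_ss + (C₀ − C_ss) e^(−a t).
C(9.444) = 0.247248 + (-0.247248)·e^(−0.165412·9.444) = 0.247248 + (-0.247248)·0.209684 = 0.195404 mg/L.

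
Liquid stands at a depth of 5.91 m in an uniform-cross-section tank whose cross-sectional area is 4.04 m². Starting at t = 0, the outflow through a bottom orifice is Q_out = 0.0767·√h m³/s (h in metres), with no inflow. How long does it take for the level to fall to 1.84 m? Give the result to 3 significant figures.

Accumulation of liquid (constant cross-section A): A dh/dt = −0.0767 √h.
∫ h^(−1/2) dh = −(0.0767/A) ∫ dt, giving 2√h = 2√h₀ − (0.0767/A) t.
t = 2A(√h₀ − √h)/0.0767 = 2·4.04·(√5.91 − √1.84)/0.0767
  = 8.0800 × (2.4310 − 1.3565) / 0.0767 = 113.20 s.

113 s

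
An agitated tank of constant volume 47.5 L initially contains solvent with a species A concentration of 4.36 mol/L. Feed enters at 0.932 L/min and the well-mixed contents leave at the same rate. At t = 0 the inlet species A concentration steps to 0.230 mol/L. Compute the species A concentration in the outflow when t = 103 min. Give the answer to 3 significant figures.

0.777 mol/L

Accumulation = in − out for the solute gives V dC/dt = Q(C_in − C).
So dC/dt = (C_in − C)/τ with τ = V/Q = 47.5/0.932 = 50.966 min.
C approaches C_in exponentially: C(t) = C_in + (C₀ − C_in) e^(−t/τ).
C(103) = 0.230 + (4.36 − 0.230)·e^(−103/50.966) = 0.230 + (4.1300)·0.13253 = 0.77734 mol/L.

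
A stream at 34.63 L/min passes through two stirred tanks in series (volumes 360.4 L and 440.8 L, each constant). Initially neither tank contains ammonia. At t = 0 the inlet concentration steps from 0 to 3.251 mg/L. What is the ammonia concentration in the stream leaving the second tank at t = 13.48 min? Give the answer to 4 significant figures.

1.060 mg/L

Each tank obeys Vᵢ dCᵢ/dt = Q(Cᵢ₋₁ − Cᵢ), so τᵢ = Vᵢ/Q.
τ₁ = 360.4/34.63 = 10.4072 min; τ₂ = 440.8/34.63 = 12.7288 min.
Solving the cascade with C₁(0)=C₂(0)=0 gives C₂(t) = C_in[1 − (τ₁ e^(−t/τ₁) − τ₂ e^(−t/τ₂))/(τ₁ − τ₂)].
At t = 13.48: e^(−t/τ₁) = 0.273826, e^(−t/τ₂) = 0.346798.
C₂ = 3.251·[1 − (10.4072·0.273826 − 12.7288·0.346798)/(-2.32169)] = 3.251·0.326097 = 1.06014 mg/L.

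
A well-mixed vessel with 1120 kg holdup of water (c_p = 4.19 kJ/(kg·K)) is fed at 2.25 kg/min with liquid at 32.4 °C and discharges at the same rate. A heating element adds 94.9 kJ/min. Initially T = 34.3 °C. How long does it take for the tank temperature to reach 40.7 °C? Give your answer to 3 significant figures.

M c_p dT/dt = ṁ c_p (T_in − T) + Q̇.
τ = M/ṁ = 497.78 min; T_ss = T_in + Q̇/(ṁ c_p) = 42.466 °C.
T(t) = T_ss + (T₀ − T_ss) e^(−t/τ). Set T = 40.7:
e^(−t/τ) = (40.7 − 42.466)/(34.3 − 42.466) = 0.21629
t = −497.78 · ln(0.21629) = 762.16 min.

762 min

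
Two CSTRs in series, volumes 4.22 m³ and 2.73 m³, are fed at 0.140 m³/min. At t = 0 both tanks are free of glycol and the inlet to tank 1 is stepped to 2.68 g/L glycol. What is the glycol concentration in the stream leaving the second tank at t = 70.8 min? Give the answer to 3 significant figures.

2.09 g/L

Species balance on tank i: dCᵢ/dt = (Cᵢ₋₁ − Cᵢ)/τᵢ with τᵢ = Vᵢ/Q.
τ₁ = 4.22/0.140 = 30.143 min; τ₂ = 2.73/0.140 = 19.500 min.
Solving the cascade with C₁(0)=C₂(0)=0 gives C₂(t) = C_in[1 − (τ₁ e^(−t/τ₁) − τ₂ e^(−t/τ₂))/(τ₁ − τ₂)].
At t = 70.8: e^(−t/τ₁) = 0.095482, e^(−t/τ₂) = 0.026496.
C₂ = 2.68·[1 − (30.143·0.095482 − 19.500·0.026496)/(10.643)] = 2.68·0.77812 = 2.0854 g/L.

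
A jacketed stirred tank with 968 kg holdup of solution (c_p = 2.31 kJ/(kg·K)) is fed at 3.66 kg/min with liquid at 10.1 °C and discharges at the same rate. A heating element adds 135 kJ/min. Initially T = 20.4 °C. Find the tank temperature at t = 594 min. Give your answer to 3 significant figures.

25.5 °C

M c_p dT/dt = ṁ c_p (T_in − T) + Q̇.
Rearrange: dT/dt = (T_ss − T)/τ with τ = M/ṁ = 264.48 min and T_ss = T_in + Q̇/(ṁ c_p) = 26.068 °C.
Integrating: T(t) = T_ss + (T₀ − T_ss) e^(−t/τ).
T(594) = 26.068 + (-5.6676)·e^(−594/264.48) = 26.068 + (-5.6676)·0.10583 = 25.468 °C.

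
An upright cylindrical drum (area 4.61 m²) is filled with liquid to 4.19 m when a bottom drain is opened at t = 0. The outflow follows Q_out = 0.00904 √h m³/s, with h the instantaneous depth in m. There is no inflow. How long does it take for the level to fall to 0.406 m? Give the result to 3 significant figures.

1440 s

A dh/dt = −Q_out = −0.00904 √h.
Separate and integrate: 2(√h − √h₀) = −(0.00904/A) t.
t = 2A(√h₀ − √h)/0.00904 = 2·4.61·(√4.19 − √0.406)/0.00904
  = 9.2200 × (2.0469 − 0.63718) / 0.00904 = 1437.8 s.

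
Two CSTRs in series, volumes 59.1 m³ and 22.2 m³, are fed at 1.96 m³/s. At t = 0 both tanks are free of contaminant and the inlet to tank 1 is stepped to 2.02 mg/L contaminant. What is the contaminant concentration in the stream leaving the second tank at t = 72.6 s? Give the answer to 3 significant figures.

Each tank obeys Vᵢ dCᵢ/dt = Q(Cᵢ₋₁ − Cᵢ), so τᵢ = Vᵢ/Q.
τ₁ = 59.1/1.96 = 30.153 s; τ₂ = 22.2/1.96 = 11.327 s.
Tank 1: C₁ = C_in(1 − e^(−t/τ₁)). Tank 2 (τ₁ ≠ τ₂): C₂ = C_in[1 − (τ₁ e^(−t/τ₁) − τ₂ e^(−t/τ₂))/(τ₁ − τ₂)].
At t = 72.6: e^(−t/τ₁) = 0.090021, e^(−t/τ₂) = 0.0016455.
C₂ = 2.02·[1 − (30.153·0.090021 − 11.327·0.0016455)/(18.827)] = 2.02·0.85681 = 1.7308 mg/L.

1.73 mg/L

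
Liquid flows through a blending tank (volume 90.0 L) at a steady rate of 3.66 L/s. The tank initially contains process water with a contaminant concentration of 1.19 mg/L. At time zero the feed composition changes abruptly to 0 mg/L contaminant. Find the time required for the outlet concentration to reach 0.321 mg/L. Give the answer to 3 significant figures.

32.2 s

Transient balance on the dissolved component: V dC/dt = Q(C_in − C), so τ = V/Q = 24.590 s.
C(t) = C_in + (C₀ − C_in) e^(−t/τ). Set C = 0.321 and solve for t:
e^(−t/τ) = (C − C_in)/(C₀ − C_in) = (0.321 − 0)/(1.19 − 0) = 0.26975
t = −τ ln(…) = 24.590 × 1.3103 = 32.220 s.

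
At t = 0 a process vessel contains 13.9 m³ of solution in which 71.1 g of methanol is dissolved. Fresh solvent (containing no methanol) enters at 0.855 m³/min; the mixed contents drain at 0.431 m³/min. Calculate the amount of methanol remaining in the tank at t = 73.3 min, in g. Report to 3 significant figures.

21.6 g

Total volume: dV/dt = Q_in − Q_out = 0.42400 m³/min, so V(t) = 13.9 + 0.42400 t and V(73.3) = 44.979 m³.
Species balance (pure solvent in): dm/dt = −Q_out · m/V(t).
Separate: dm/m = −Q_out dt/V(t) ⇒ ln(m/m₀) = −(Q_out/(Q_in−Q_out)) ln(V/V₀).
m = m₀ (V₀/V)^(Q_out/(Q_in−Q_out)) = 71.1 × (13.9/44.979)^(1.0165) = 21.550 g.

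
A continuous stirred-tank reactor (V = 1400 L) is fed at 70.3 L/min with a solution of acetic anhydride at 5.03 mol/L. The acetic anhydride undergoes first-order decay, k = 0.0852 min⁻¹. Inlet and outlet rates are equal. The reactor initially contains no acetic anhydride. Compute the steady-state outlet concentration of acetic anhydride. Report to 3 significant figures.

Accumulation = in − out − consumed: V dC/dt = Q C_in − Q C − k V C.
Steady state (dC/dt = 0): C_ss = Q C_in/(Q + kV) = C_in/(1 + kV/Q).
C_ss = 70.3·5.03/(70.3 + 0.0852·1400) = 353.61/189.58 = 1.8652 mol/L.

1.87 mol/L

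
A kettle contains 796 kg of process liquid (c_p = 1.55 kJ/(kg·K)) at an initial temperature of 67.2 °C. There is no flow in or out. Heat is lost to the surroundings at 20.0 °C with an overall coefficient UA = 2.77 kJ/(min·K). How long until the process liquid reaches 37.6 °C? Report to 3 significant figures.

439 min

Lumped-capacitance energy balance: M c_p dT/dt = UA(T_amb − T).
τ = M c_p/UA = 445.42 min; T_ss = T_amb = 20.000 °C.
T(t) = T_ss + (T₀ − T_ss)e^(−t/τ); set T = 37.6:
t = −τ ln[(T − T_ss)/(T₀ − T_ss)] = −445.42 · ln(0.37288) = 439.40 min.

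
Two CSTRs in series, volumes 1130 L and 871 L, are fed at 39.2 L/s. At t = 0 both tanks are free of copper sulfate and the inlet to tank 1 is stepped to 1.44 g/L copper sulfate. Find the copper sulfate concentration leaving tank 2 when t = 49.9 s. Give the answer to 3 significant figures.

Each tank obeys Vᵢ dCᵢ/dt = Q(Cᵢ₋₁ − Cᵢ), so τᵢ = Vᵢ/Q.
τ₁ = 1130/39.2 = 28.827 s; τ₂ = 871/39.2 = 22.219 s.
Solving the cascade with C₁(0)=C₂(0)=0 gives C₂(t) = C_in[1 − (τ₁ e^(−t/τ₁) − τ₂ e^(−t/τ₂))/(τ₁ − τ₂)].
At t = 49.9: e^(−t/τ₁) = 0.17710, e^(−t/τ₂) = 0.10584.
C₂ = 1.44·[1 − (28.827·0.17710 − 22.219·0.10584)/(6.6071)] = 1.44·0.58327 = 0.83992 g/L.

0.840 g/L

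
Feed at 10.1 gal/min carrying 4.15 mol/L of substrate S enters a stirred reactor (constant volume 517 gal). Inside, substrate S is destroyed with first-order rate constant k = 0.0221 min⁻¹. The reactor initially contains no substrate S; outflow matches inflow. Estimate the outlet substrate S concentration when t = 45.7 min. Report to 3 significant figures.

1.66 mol/L

V dC/dt = Q(C_in − C) − k V C.
This is linear with rate a = Q/V + k = 0.041636 min⁻¹.
C_ss = Q C_in/(Q + kV) = 1.9472 mol/L; C(t) = C_ss + (C₀ − C_ss) e^(−a t).
C(45.7) = 1.9472 + (-1.9472)·e^(−0.041636·45.7) = 1.9472 + (-1.9472)·0.14916 = 1.6568 mol/L.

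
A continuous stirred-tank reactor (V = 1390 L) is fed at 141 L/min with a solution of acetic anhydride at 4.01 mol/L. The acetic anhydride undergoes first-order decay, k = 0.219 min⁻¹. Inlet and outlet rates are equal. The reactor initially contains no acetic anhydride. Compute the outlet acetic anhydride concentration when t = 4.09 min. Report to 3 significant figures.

Species balance: V dC/dt = Q C_in − Q C − k V C.
dC/dt = (Q/V) C_in − (Q/V + k) C; effective rate a = Q/V + k = 0.10144 + 0.219 = 0.32044 min⁻¹.
C_ss = Q C_in/(Q + kV) = 1.2694 mol/L; C(t) = C_ss + (C₀ − C_ss) e^(−a t).
C(4.09) = 1.2694 + (-1.2694)·e^(−0.32044·4.09) = 1.2694 + (-1.2694)·0.26966 = 0.92710 mol/L.

0.927 mol/L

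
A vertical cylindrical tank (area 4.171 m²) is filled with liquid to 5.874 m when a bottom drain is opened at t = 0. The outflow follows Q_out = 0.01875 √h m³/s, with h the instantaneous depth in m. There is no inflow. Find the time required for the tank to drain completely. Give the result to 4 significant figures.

Volume balance on the tank: A dh/dt = −0.01875 √h.
Separate and integrate: 2(√h − √h₀) = −(0.01875/A) t.
Tank is empty when √h = 0: t_empty = 2A√h₀/0.01875.
t_empty = 2·4.171·√5.874/0.01875 = 8.34200·2.42363/0.01875 = 1078.29 s.

1078 s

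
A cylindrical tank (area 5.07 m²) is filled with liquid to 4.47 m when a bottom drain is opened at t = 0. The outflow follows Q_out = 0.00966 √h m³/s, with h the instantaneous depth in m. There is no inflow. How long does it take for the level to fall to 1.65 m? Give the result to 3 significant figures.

871 s

With no inflow, A dh/dt = −0.00966 √h.
Separate and integrate: 2(√h − √h₀) = −(0.00966/A) t.
t = 2A(√h₀ − √h)/0.00966 = 2·5.07·(√4.47 − √1.65)/0.00966
  = 10.140 × (2.1142 − 1.2845) / 0.00966 = 870.94 s.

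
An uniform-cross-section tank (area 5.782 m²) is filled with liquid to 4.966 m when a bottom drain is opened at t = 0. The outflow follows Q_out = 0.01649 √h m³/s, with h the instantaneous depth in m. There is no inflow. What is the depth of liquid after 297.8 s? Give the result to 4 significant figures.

A dh/dt = −Q_out = −0.01649 √h.
Separate and integrate: 2(√h − √h₀) = −(0.01649/A) t.
√h = √4.966 − 0.01649·297.8/(2·5.782) = 2.22845 − 0.424656 = 1.80380.
h = 1.80380² = 3.25368 m.

3.254 m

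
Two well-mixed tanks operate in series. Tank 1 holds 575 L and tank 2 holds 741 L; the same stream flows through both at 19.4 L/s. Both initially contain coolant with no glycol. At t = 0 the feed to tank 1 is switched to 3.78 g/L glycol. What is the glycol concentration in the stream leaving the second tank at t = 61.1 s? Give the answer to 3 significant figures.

2.04 g/L

Time constants: τᵢ = Vᵢ/Q for each well-mixed tank.
τ₁ = 575/19.4 = 29.639 s; τ₂ = 741/19.4 = 38.196 s.
Solving the cascade with C₁(0)=C₂(0)=0 gives C₂(t) = C_in[1 − (τ₁ e^(−t/τ₁) − τ₂ e^(−t/τ₂))/(τ₁ − τ₂)].
At t = 61.1: e^(−t/τ₁) = 0.12727, e^(−t/τ₂) = 0.20197.
C₂ = 3.78·[1 − (29.639·0.12727 − 38.196·0.20197)/(-8.5567)] = 3.78·0.53928 = 2.0385 g/L.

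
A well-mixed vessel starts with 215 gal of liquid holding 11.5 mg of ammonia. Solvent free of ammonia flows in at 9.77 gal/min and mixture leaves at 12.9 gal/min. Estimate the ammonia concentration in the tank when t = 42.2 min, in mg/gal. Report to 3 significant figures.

Total volume: dV/dt = Q_in − Q_out = -3.1300 gal/min, so V(t) = 215 − 3.1300 t and V(42.2) = 82.914 gal.
No ammonia enters, so dm/dt = −Q_out · (m/V).
dm/m = −Q_out dt/(V₀ − 3.1300 t); integrating gives ln(m/m₀) = −(Q_out/(Q_in−Q_out)) ln(V/V₀).
m = m₀ (V₀/V)^(Q_out/(Q_in−Q_out)) = 11.5 × (215/82.914)^(-4.1214) = 0.22658 mg.
C = m/V = 0.22658/82.914 = 0.0027327 mg/gal.

0.00273 mg/gal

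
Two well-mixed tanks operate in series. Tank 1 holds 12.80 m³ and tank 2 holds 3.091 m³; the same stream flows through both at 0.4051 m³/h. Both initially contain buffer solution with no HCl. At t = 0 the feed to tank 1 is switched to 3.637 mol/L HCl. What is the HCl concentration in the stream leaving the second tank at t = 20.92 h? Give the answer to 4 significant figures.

Time constants: τᵢ = Vᵢ/Q for each well-mixed tank.
τ₁ = 12.80/0.4051 = 31.5971 h; τ₂ = 3.091/0.4051 = 7.63021 h.
Tank 1: C₁ = C_in(1 − e^(−t/τ₁)). Tank 2 (τ₁ ≠ τ₂): C₂ = C_in[1 − (τ₁ e^(−t/τ₁) − τ₂ e^(−t/τ₂))/(τ₁ − τ₂)].
At t = 20.92: e^(−t/τ₁) = 0.515775, e^(−t/τ₂) = 0.0644586.
C₂ = 3.637·[1 − (31.5971·0.515775 − 7.63021·0.0644586)/(23.9669)] = 3.637·0.340542 = 1.23855 mol/L.

1.239 mol/L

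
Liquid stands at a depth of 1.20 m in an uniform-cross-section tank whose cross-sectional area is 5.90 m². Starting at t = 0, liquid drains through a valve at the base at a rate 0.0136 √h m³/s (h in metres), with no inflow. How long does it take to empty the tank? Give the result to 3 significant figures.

With no inflow, A dh/dt = −0.0136 √h.
This is separable: 2 d(√h)/dt = −0.0136/A, so √h = √h₀ − (0.0136/(2A)) t.
Set h = 0: 2√h₀ = (0.0136/A) t_empty ⇒ t_empty = 2A√h₀/0.0136.
t_empty = 2·5.90·√1.20/0.0136 = 11.800·1.0954/0.0136 = 950.46 s.

950 s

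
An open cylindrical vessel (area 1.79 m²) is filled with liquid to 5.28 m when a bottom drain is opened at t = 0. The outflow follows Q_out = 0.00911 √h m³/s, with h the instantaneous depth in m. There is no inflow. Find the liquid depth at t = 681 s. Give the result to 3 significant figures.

With no inflow, A dh/dt = −0.00911 √h.
∫ h^(−1/2) dh = −(0.00911/A) ∫ dt, giving 2√h = 2√h₀ − (0.00911/A) t.
√h = √5.28 − 0.00911·681/(2·1.79) = 2.2978 − 1.7329 = 0.56489.
h = 0.56489² = 0.31910 m.

0.319 m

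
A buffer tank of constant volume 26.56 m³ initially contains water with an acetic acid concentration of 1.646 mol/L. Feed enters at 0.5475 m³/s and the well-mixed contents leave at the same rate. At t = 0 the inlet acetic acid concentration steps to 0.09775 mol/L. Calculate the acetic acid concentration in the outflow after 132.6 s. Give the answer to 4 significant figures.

0.1984 mol/L

Accumulation = in − out for the solute gives V dC/dt = Q(C_in − C).
Rewrite as dC/dt + C/τ = C_in/τ, τ = V/Q = 48.5114 s.
Integrating: C(t) = C_in + (C₀ − C_in) e^(−t/τ).
C(132.6) = 0.09775 + (1.646 − 0.09775)·e^(−132.6/48.5114) = 0.09775 + (1.54825)·0.0649994 = 0.198385 mol/L.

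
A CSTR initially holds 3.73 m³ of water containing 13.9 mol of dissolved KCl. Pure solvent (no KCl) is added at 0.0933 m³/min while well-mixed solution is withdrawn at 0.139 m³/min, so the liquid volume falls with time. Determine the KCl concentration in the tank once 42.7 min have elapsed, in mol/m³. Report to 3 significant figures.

0.822 mol/m³

Let m(t) be the amount of KCl. Volume: V(t) = V₀ + (Q_in − Q_out) t = 3.73 − 0.045700 t; V(42.7) = 1.7786 m³.
Species balance (pure solvent in): dm/dt = −Q_out · m/V(t).
Separate: dm/m = −Q_out dt/V(t) ⇒ ln(m/m₀) = −(Q_out/(Q_in−Q_out)) ln(V/V₀).
m = m₀ (V₀/V)^(Q_out/(Q_in−Q_out)) = 13.9 × (3.73/1.7786)^(-3.0416) = 1.4614 mol.
C = m/V = 1.4614/1.7786 = 0.82163 mol/m³.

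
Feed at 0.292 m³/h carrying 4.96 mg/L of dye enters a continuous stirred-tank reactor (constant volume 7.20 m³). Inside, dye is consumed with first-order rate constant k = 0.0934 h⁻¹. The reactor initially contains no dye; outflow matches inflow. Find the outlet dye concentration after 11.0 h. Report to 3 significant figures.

V dC/dt = Q(C_in − C) − k V C.
This is linear with rate a = Q/V + k = 0.13396 h⁻¹.
C_ss = Q C_in/(Q + kV) = 1.5017 mg/L; C(t) = C_ss + (C₀ − C_ss) e^(−a t).
C(11.0) = 1.5017 + (-1.5017)·e^(−0.13396·11.0) = 1.5017 + (-1.5017)·0.22912 = 1.1576 mg/L.

1.16 mg/L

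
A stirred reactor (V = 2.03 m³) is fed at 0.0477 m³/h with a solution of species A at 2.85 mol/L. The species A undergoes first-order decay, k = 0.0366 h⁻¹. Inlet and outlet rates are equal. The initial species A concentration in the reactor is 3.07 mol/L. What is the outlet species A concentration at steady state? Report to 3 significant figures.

1.11 mol/L

Accumulation = in − out − consumed: V dC/dt = Q C_in − Q C − k V C.
Steady state (dC/dt = 0): C_ss = Q C_in/(Q + kV) = C_in/(1 + kV/Q).
C_ss = 0.0477·2.85/(0.0477 + 0.0366·2.03) = 0.13595/0.12200 = 1.1143 mol/L.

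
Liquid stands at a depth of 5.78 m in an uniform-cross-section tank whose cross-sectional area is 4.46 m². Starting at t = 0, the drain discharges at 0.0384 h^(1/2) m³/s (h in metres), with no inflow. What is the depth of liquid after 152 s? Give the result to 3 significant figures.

3.06 m

With no inflow, A dh/dt = −0.0384 √h.
∫ h^(−1/2) dh = −(0.0384/A) ∫ dt, giving 2√h = 2√h₀ − (0.0384/A) t.
√h = √5.78 − 0.0384·152/(2·4.46) = 2.4042 − 0.65435 = 1.7498.
h = 1.7498² = 3.0618 m.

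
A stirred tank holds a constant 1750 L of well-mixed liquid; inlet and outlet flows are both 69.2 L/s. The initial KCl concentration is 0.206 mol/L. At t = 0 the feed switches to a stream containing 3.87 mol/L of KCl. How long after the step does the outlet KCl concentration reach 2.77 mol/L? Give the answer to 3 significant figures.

Species balance: V dC/dt = Q(C_in − C) ⇒ τ = V/Q = 25.289 s.
C(t) = C_in + (C₀ − C_in) e^(−t/τ). Set C = 2.77 and solve for t:
e^(−t/τ) = (C − C_in)/(C₀ − C_in) = (2.77 − 3.87)/(0.206 − 3.87) = 0.30022
t = −τ ln(…) = 25.289 × 1.2032 = 30.429 s.

30.4 s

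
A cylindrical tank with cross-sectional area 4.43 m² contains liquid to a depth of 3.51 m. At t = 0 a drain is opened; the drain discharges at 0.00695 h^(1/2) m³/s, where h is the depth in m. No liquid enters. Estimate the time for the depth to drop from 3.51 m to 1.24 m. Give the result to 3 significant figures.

With no inflow, A dh/dt = −0.00695 √h.
Separate and integrate: 2(√h − √h₀) = −(0.00695/A) t.
t = 2A(√h₀ − √h)/0.00695 = 2·4.43·(√3.51 − √1.24)/0.00695
  = 8.8600 × (1.8735 − 1.1136) / 0.00695 = 968.80 s.

969 s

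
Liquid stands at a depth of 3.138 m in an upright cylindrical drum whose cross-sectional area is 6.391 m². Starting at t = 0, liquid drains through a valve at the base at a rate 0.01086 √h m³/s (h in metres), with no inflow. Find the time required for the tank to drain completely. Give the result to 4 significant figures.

Accumulation of liquid (constant cross-section A): A dh/dt = −0.01086 √h.
Separate and integrate: 2(√h − √h₀) = −(0.01086/A) t.
Set h = 0: 2√h₀ = (0.01086/A) t_empty ⇒ t_empty = 2A√h₀/0.01086.
t_empty = 2·6.391·√3.138/0.01086 = 12.7820·1.77144/0.01086 = 2084.95 s.

2085 s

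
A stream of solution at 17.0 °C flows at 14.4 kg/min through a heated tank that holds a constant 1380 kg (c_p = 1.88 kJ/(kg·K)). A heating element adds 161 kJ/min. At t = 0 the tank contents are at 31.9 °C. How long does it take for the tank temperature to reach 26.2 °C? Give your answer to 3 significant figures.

M c_p dT/dt = ṁ c_p (T_in − T) + Q̇.
τ = M/ṁ = 95.833 min; T_ss = T_in + Q̇/(ṁ c_p) = 22.947 °C.
T(t) = T_ss + (T₀ − T_ss) e^(−t/τ). Set T = 26.2:
e^(−t/τ) = (26.2 − 22.947)/(31.9 − 22.947) = 0.36333
t = −95.833 · ln(0.36333) = 97.025 min.

97.0 min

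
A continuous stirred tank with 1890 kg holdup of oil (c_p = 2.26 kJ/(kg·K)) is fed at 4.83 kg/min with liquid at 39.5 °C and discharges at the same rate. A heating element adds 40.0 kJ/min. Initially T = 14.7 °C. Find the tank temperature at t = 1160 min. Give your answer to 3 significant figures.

41.7 °C

M c_p dT/dt = ṁ c_p (T_in − T) + Q̇.
Rearrange: dT/dt = (T_ss − T)/τ with τ = M/ṁ = 391.30 min and T_ss = T_in + Q̇/(ṁ c_p) = 43.164 °C.
Integrating: T(t) = T_ss + (T₀ − T_ss) e^(−t/τ).
T(1160) = 43.164 + (-28.464)·e^(−1160/391.30) = 43.164 + (-28.464)·0.051589 = 41.696 °C.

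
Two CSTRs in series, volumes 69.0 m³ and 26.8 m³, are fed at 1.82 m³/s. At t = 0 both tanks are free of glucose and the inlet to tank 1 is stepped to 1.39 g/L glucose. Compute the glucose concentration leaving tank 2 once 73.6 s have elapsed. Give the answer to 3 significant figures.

1.07 g/L

Each tank obeys Vᵢ dCᵢ/dt = Q(Cᵢ₋₁ − Cᵢ), so τᵢ = Vᵢ/Q.
τ₁ = 69.0/1.82 = 37.912 s; τ₂ = 26.8/1.82 = 14.725 s.
Tank 1: C₁ = C_in(1 − e^(−t/τ₁)). Tank 2 (τ₁ ≠ τ₂): C₂ = C_in[1 − (τ₁ e^(−t/τ₁) − τ₂ e^(−t/τ₂))/(τ₁ − τ₂)].
At t = 73.6: e^(−t/τ₁) = 0.14351, e^(−t/τ₂) = 0.0067500.
C₂ = 1.39·[1 − (37.912·0.14351 − 14.725·0.0067500)/(23.187)] = 1.39·0.76963 = 1.0698 g/L.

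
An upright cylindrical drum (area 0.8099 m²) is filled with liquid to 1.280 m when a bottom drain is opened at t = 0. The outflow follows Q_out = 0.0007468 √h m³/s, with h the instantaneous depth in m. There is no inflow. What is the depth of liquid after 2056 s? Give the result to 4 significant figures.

Mass balance (ρ constant): A dh/dt = −0.0007468 √h.
∫ h^(−1/2) dh = −(0.0007468/A) ∫ dt, giving 2√h = 2√h₀ − (0.0007468/A) t.
√h = √1.280 − 0.0007468·2056/(2·0.8099) = 1.13137 − 0.947908 = 0.183463.
h = 0.183463² = 0.0336587 m.

0.03366 m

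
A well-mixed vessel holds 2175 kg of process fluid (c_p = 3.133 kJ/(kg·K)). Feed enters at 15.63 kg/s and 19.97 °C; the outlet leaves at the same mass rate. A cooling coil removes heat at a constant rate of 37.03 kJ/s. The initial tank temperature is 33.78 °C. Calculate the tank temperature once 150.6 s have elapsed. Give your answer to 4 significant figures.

24.15 °C

Energy balance: M c_p dT/dt = ṁ c_p (T_in − T) − 37.03.
τ = M/ṁ = 139.155 s; T_ss = T_in − Q̇/(ṁ c_p) = 19.97 − 37.03/(15.63·3.133) = 19.2138 °C.
This is linear first-order; T(t) = T_ss + (T₀ − T_ss) e^(−t/τ).
T(150.6) = 19.2138 + (14.5662)·e^(−150.6/139.155) = 19.2138 + (14.5662)·0.338835 = 24.1493 °C.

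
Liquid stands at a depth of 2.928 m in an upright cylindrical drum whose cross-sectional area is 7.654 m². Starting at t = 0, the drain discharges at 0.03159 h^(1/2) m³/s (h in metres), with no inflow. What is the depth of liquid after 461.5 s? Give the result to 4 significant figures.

Volume balance on the tank: A dh/dt = −0.03159 √h.
∫ h^(−1/2) dh = −(0.03159/A) ∫ dt, giving 2√h = 2√h₀ − (0.03159/A) t.
√h = √2.928 − 0.03159·461.5/(2·7.654) = 1.71114 − 0.952364 = 0.758776.
h = 0.758776² = 0.575741 m.

0.5757 m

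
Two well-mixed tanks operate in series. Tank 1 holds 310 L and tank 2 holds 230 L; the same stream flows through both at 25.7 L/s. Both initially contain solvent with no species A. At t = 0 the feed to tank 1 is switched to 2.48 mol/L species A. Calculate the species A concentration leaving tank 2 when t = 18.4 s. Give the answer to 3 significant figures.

Species balance on tank i: dCᵢ/dt = (Cᵢ₋₁ − Cᵢ)/τᵢ with τᵢ = Vᵢ/Q.
τ₁ = 310/25.7 = 12.062 s; τ₂ = 230/25.7 = 8.9494 s.
Solving the cascade with C₁(0)=C₂(0)=0 gives C₂(t) = C_in[1 − (τ₁ e^(−t/τ₁) − τ₂ e^(−t/τ₂))/(τ₁ − τ₂)].
At t = 18.4: e^(−t/τ₁) = 0.21753, e^(−t/τ₂) = 0.12796.
C₂ = 2.48·[1 − (12.062·0.21753 − 8.9494·0.12796)/(3.1128)] = 2.48·0.52497 = 1.3019 mol/L.

1.30 mol/L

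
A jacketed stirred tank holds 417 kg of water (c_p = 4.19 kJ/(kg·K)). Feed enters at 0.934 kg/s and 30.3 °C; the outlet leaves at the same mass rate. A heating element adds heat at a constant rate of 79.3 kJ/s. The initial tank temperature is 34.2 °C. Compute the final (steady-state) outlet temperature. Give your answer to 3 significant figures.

First-law balance (no shaft work): M c_p dT/dt = ṁ c_p (T_in − T) + 79.3.
At steady state dT/dt = 0 ⇒ T_ss = T_in + Q̇/(ṁ c_p) = 30.3 + 79.3/(0.934·4.19) = 50.563 °C.

50.6 °C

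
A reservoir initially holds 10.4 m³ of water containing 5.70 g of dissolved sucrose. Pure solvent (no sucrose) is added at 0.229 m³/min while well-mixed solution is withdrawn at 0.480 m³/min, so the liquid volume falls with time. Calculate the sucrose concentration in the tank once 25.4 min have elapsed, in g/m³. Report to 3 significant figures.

Total volume: dV/dt = Q_in − Q_out = -0.25100 m³/min, so V(t) = 10.4 − 0.25100 t and V(25.4) = 4.0246 m³.
Solute balance: dm/dt = 0 − Q_out C = −Q_out m/V(t).
dm/m = −Q_out dt/(V₀ − 0.25100 t); integrating gives ln(m/m₀) = −(Q_out/(Q_in−Q_out)) ln(V/V₀).
m = m₀ (V₀/V)^(Q_out/(Q_in−Q_out)) = 5.70 × (10.4/4.0246)^(-1.9124) = 0.92767 g.
C = m/V = 0.92767/4.0246 = 0.23050 g/m³.

0.230 g/m³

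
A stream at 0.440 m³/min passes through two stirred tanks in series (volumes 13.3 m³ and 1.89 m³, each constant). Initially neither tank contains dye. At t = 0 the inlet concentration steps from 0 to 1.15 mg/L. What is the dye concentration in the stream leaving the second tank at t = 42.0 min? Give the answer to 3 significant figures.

0.816 mg/L

Species balance on tank i: dCᵢ/dt = (Cᵢ₋₁ − Cᵢ)/τᵢ with τᵢ = Vᵢ/Q.
τ₁ = 13.3/0.440 = 30.227 min; τ₂ = 1.89/0.440 = 4.2955 min.
Solving the cascade with C₁(0)=C₂(0)=0 gives C₂(t) = C_in[1 − (τ₁ e^(−t/τ₁) − τ₂ e^(−t/τ₂))/(τ₁ − τ₂)].
At t = 42.0: e^(−t/τ₁) = 0.24921, e^(−t/τ₂) = 5.6698e-05.
C₂ = 1.15·[1 − (30.227·0.24921 − 4.2955·5.6698e-05)/(25.932)] = 1.15·0.70952 = 0.81595 mg/L.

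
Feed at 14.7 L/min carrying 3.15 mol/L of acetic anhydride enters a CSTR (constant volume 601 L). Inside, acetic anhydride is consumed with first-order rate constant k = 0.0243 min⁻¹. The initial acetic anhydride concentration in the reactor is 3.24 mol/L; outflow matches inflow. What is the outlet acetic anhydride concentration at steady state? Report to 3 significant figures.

1.58 mol/L

V dC/dt = Q(C_in − C) − k V C.
At steady state: 0 = Q C_in − (Q + kV) C_ss, so C_ss = Q C_in/(Q + kV).
C_ss = 14.7·3.15/(14.7 + 0.0243·601) = 46.305/29.304 = 1.5801 mol/L.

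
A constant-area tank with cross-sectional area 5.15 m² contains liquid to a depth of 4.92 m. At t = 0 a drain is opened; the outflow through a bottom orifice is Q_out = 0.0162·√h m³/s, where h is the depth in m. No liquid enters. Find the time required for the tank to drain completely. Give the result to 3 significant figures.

With no inflow, A dh/dt = −0.0162 √h.
∫ h^(−1/2) dh = −(0.0162/A) ∫ dt, giving 2√h = 2√h₀ − (0.0162/A) t.
Set h = 0: 2√h₀ = (0.0162/A) t_empty ⇒ t_empty = 2A√h₀/0.0162.
t_empty = 2·5.15·√4.92/0.0162 = 10.300·2.2181/0.0162 = 1410.3 s.

1410 s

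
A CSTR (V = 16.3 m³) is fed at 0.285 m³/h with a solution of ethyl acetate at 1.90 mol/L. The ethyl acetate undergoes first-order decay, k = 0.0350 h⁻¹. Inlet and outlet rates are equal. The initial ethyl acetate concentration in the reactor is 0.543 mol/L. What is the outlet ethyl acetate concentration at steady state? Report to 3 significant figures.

0.633 mol/L

Species balance: V dC/dt = Q C_in − Q C − k V C.
At steady state: 0 = Q C_in − (Q + kV) C_ss, so C_ss = Q C_in/(Q + kV).
C_ss = 0.285·1.90/(0.285 + 0.0350·16.3) = 0.54150/0.85550 = 0.63296 mol/L.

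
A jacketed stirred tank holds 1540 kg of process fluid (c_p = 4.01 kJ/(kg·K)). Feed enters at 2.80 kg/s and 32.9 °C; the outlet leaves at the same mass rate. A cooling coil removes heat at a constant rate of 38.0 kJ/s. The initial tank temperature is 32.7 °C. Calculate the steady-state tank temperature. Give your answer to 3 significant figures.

29.5 °C

Heat balance on the well-mixed liquid: M c_p dT/dt = ṁ c_p (T_in − T) − 38.0.
At steady state dT/dt = 0 ⇒ T_ss = T_in − Q̇/(ṁ c_p) = 32.9 − 38.0/(2.80·4.01) = 29.516 °C.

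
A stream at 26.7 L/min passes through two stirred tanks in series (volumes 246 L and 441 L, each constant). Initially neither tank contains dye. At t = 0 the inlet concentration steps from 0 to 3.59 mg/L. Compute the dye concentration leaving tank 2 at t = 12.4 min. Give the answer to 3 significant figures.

0.937 mg/L

Species balance on tank i: dCᵢ/dt = (Cᵢ₋₁ − Cᵢ)/τᵢ with τᵢ = Vᵢ/Q.
τ₁ = 246/26.7 = 9.2135 min; τ₂ = 441/26.7 = 16.517 min.
Tank 1: C₁ = C_in(1 − e^(−t/τ₁)). Tank 2 (τ₁ ≠ τ₂): C₂ = C_in[1 − (τ₁ e^(−t/τ₁) − τ₂ e^(−t/τ₂))/(τ₁ − τ₂)].
At t = 12.4: e^(−t/τ₁) = 0.26032, e^(−t/τ₂) = 0.47201.
C₂ = 3.59·[1 − (9.2135·0.26032 − 16.517·0.47201)/(-7.3034)] = 3.59·0.26092 = 0.93672 mg/L.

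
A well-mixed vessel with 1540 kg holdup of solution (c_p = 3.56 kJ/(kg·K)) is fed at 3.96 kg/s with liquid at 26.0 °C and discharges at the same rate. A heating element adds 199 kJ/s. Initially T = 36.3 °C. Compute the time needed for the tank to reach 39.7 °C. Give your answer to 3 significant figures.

M c_p dT/dt = ṁ c_p (T_in − T) + Q̇.
τ = M/ṁ = 388.89 s; T_ss = T_in + Q̇/(ṁ c_p) = 40.116 °C.
T(t) = T_ss + (T₀ − T_ss) e^(−t/τ). Set T = 39.7:
e^(−t/τ) = (39.7 − 40.116)/(36.3 − 40.116) = 0.10899
t = −388.89 · ln(0.10899) = 861.99 s.

862 s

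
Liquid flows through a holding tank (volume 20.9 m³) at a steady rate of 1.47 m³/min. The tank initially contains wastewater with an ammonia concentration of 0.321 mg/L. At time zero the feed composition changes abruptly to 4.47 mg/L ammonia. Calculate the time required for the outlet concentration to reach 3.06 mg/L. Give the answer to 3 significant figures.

15.3 min

Species balance: V dC/dt = Q(C_in − C) ⇒ τ = V/Q = 14.218 min.
C(t) = C_in + (C₀ − C_in) e^(−t/τ). Set C = 3.06 and solve for t:
e^(−t/τ) = (C − C_in)/(C₀ − C_in) = (3.06 − 4.47)/(0.321 − 4.47) = 0.33984
t = −τ ln(…) = 14.218 × 1.0793 = 15.345 min.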